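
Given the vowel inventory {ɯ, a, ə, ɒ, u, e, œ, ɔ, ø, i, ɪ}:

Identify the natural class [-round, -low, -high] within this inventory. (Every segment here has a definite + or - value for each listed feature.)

ə, e

Among the inventory, the [-round] segments are /ɯ, a, ə, e, i, ɪ/.
Then [-low] gives /ɯ, ə, e, i, ɪ/.
Within that set, [-high] leaves /ə, e/.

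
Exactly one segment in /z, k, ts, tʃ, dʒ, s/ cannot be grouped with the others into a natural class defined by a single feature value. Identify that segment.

k

[strident] (equivalently [coronal], [dorsal]) groups all but one: /ts, s, z, dʒ, tʃ/ share [+strident] while /k/ (voiceless velar stop) alone is [−strident]. Removing any other segment would not leave a single-feature class that excludes it.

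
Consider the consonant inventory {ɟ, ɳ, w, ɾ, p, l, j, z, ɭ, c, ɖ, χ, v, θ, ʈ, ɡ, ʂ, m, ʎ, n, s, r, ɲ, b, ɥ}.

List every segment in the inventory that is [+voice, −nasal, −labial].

Checking each segment against [+voice], [−nasal], [−labial]: /ɟ/ (voiced palatal stop), /ɾ/ (alveolar tap), /l/ (alveolar lateral approximant), /j/ (palatal glide), /z/ (voiced alveolar fricative), /ɭ/ (retroflex lateral approximant), among others, satisfy every feature; every other segment in the inventory fails at least one.

ɟ, ɾ, l, j, z, ɭ, ɖ, ɡ, ʎ, r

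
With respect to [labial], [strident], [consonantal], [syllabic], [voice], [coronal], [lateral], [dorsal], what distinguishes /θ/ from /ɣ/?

The two segments share [-labial], [-strident], [+consonantal], [-syllabic], [-lateral]. The only features from the list on which they differ: /θ/ is [-voice] while /ɣ/ is [+voice]; /θ/ is [+coronal] while /ɣ/ is [-coronal]; /θ/ is [-dorsal] while /ɣ/ is [+dorsal].

[voice], [coronal], [dorsal]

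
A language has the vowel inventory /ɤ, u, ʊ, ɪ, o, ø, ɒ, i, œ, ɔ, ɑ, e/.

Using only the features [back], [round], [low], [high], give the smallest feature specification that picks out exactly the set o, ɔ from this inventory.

/o, ɔ/ are all [-high], [-low], [+back], [+round], and no other segment in the inventory matches all four values. Dropping any one of them over-generates: [-low, +back, +round] alone would also admit /u, ʊ/; [-high, +back, +round] alone would also admit /ɒ/; [-high, -low, +round] alone would also admit /ø, œ/; [-high, -low, +back] alone would also admit /ɤ/. No other combination of three listed features picks out exactly this set either, so fewer than four features will not do.

[-high, -low, +back, +round]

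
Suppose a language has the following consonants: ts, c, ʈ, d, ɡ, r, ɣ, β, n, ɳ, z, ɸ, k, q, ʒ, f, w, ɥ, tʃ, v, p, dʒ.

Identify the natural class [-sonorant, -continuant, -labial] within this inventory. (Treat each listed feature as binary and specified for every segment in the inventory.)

Checking each segment against [-sonorant], [-continuant], [-labial]: /ts/ (voiceless alveolar affricate), /c/ (voiceless palatal stop), /ʈ/ (voiceless retroflex stop), /d/ (voiced alveolar stop), /ɡ/ (voiced velar stop), /k/ (voiceless velar stop), among others, satisfy every feature; every other segment in the inventory fails at least one.

ts, c, ʈ, d, ɡ, k, q, tʃ, dʒ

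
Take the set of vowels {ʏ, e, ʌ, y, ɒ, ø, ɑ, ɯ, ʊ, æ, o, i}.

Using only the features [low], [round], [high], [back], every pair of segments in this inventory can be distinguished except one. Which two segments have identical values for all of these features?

/ʏ/ (high front rounded lax vowel) and /y/ (high front rounded tense vowel) are both [−low], [+round], [+high], [−back], so none of the listed features separates them. (They do differ in [tense], which is not among the given features.) Every other pair in the inventory differs on at least one listed feature.

ʏ, y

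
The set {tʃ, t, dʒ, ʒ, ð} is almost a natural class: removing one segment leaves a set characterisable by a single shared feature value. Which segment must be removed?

/ð, dʒ, tʃ, ʒ/ are all [+distributed], but /t/ (voiceless alveolar stop) is [−distributed]. No other single segment can be removed to leave a set sharing one feature value that the removed segment lacks, so /t/ is the odd one out.

t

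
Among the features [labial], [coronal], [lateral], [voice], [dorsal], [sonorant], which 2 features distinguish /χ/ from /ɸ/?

[labial], [dorsal]

The two segments share [−coronal], [−lateral], [−voice], [−sonorant]. The only features from the list on which they differ: /χ/ is [−labial] while /ɸ/ is [+labial]; /χ/ is [+dorsal] while /ɸ/ is [−dorsal].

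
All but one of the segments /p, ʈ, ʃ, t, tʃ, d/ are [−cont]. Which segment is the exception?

/ʃ/ is the voiceless postalveolar fricative, which is [+continuant]; the rest — /d, t, p, ʈ, tʃ/ — are [−continuant].

ʃ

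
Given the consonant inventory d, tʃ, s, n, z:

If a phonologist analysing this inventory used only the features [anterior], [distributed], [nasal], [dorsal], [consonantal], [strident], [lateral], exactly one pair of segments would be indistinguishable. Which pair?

/s/ (voiceless alveolar fricative) and /z/ (voiced alveolar fricative) are both [+anterior], [-distributed], [-nasal], [-dorsal], [+consonantal], [+strident], [-lateral], so none of the listed features separates them. (They do differ in [voice], which is not among the given features.) Every other pair in the inventory differs on at least one listed feature.

s, z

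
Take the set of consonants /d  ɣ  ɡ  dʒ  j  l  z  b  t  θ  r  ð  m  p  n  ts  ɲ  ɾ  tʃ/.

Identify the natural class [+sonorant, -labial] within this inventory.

j, l, r, n, ɲ, ɾ

Eliminate segments failing any feature: /d, ɣ, ɡ, dʒ, z, b, t, θ, ð, p, ts, tʃ/ are [-sonorant]; /m/ is [+labial]. The remaining /j, l, r, n, ɲ, ɾ/ satisfy [+sonorant], [-labial].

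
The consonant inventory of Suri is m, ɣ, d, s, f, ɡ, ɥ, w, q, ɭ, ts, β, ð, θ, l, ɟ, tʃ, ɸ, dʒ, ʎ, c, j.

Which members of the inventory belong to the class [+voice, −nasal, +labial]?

ɥ, w, β

Among the inventory, the [+voice] segments are /m, ɣ, d, ɡ, ɥ, w, ɭ, β, ð, l, ɟ, dʒ, ʎ, j/.
Intersecting with [−nasal] gives /ɣ, d, ɡ, ɥ, w, ɭ, β, ð, l, ɟ, dʒ, ʎ, j/.
Of those, [+labial] leaves /ɥ, w, β/.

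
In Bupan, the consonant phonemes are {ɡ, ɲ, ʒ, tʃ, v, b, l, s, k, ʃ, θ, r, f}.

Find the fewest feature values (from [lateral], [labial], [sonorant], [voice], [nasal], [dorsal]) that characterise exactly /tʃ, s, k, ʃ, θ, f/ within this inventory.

[-voice]

Every target segment is [-voice] and no other inventory member is, so one feature is enough.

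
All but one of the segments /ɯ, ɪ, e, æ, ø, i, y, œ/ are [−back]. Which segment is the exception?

ɯ

Every segment except /ɯ/ is [−back]. /ɯ/ (high back unrounded vowel) is [+back], so it is the exception.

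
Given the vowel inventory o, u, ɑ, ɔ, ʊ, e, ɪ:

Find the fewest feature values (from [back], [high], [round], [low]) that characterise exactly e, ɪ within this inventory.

The target set is precisely the extension of [−back] in this inventory.

[−back]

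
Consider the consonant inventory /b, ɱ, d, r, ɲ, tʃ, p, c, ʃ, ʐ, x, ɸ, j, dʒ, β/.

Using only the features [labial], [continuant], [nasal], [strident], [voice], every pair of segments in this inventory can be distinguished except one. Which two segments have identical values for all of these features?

r, j

/r/ (alveolar trill) and /j/ (palatal glide) are both [-labial], [+continuant], [-nasal], [-strident], [+voice], so none of the listed features separates them. (They do differ in [dorsal], which is not among the given features.) Every other pair in the inventory differs on at least one listed feature.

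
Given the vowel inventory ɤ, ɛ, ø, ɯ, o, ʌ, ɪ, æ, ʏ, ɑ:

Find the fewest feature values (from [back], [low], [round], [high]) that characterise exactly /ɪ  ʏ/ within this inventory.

The class [+high], [-back] has exactly /ɪ, ʏ/ as its extension in this inventory. No smaller conjunction from the listed features achieves this: [-back] alone would also admit /ɛ, ø, æ/; [+high] alone would also admit /ɯ/; and checking the remaining single features turns up none with this extension.

[+high, -back]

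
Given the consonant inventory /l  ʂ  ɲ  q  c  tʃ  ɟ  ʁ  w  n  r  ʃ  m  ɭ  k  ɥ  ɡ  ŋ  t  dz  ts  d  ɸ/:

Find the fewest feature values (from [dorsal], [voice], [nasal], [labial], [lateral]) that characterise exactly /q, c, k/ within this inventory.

[-voice, +dorsal]

/q, c, k/ are all [-voice], [+dorsal], and no other segment in the inventory matches both values. Dropping any one of them over-generates: [+dorsal] alone would also admit /ɲ, ɟ, ʁ, w, …/; [-voice] alone would also admit /ʂ, tʃ, ʃ, t, …/. No other single listed feature picks out exactly this set either, so fewer than two features will not do.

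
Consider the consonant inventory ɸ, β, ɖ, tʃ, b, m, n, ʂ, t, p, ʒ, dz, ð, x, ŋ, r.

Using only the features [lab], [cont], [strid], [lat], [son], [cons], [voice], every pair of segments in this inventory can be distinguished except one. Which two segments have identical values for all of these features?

ŋ, n

/ŋ/ (velar nasal) and /n/ (alveolar nasal) are both [−labial], [−continuant], [−strident], [−lateral], [+sonorant], [+consonantal], [+voice], so none of the listed features separates them. (They do differ in [coronal] and [dorsal], which are not among the given features.) Every other pair in the inventory differs on at least one listed feature.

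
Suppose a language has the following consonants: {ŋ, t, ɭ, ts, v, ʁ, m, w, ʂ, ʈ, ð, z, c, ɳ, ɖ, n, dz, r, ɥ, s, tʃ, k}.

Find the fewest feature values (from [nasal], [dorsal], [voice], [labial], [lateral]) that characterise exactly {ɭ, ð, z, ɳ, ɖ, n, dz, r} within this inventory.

[+voice, −labial, −dorsal]

Every target segment is [+voice], [−labial], [−dorsal]; each remaining inventory member fails at least one of these. Each conjunct is needed — [−labial, −dorsal] alone would also admit /t, ts, ʂ, ʈ, …/; [+voice, −dorsal] alone would also admit /v, m/; [+voice, −labial] alone would also admit /ŋ, ʁ/ — and no other combination of two listed features has exactly this extension, so three is the minimum.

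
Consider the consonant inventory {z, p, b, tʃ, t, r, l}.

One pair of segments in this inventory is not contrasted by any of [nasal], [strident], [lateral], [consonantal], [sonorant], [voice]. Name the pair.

Both /p/ and /t/ are [−nasal], [−strident], [−lateral], [+consonantal], [−sonorant], [−voice]. Since the list omits [labial] and [coronal] — which do distinguish the voiceless bilabial stop from the voiceless alveolar stop — this pair collapses; all other pairs remain distinct.

p, t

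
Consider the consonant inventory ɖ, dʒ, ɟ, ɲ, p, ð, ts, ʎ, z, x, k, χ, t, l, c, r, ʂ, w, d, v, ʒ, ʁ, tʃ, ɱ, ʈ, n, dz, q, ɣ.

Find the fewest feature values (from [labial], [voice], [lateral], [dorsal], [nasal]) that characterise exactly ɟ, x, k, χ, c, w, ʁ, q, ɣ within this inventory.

The class [-nasal], [-lateral], [+dorsal] has exactly /ɟ, x, k, χ, c, w, ʁ, q, ɣ/ as its extension in this inventory. No smaller conjunction from the listed features achieves this: [-lateral, +dorsal] alone would also admit /ɲ/; [-nasal, +dorsal] alone would also admit /ʎ/; [-nasal, -lateral] alone would also admit /ɖ, dʒ, p, ð, …/; and checking the remaining two-feature bundles turns up none with this extension.

[-nasal, -lateral, +dorsal]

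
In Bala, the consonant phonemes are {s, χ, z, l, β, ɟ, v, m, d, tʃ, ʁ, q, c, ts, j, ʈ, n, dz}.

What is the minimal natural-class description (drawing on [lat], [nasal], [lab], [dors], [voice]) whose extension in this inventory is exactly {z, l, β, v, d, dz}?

[+voice, −nasal, −dors]

Every target segment is [+voice], [−nasal], [−dorsal]; each remaining inventory member fails at least one of these. Each conjunct is needed — [−nasal, −dorsal] alone would also admit /s, tʃ, ts, ʈ/; [+voice, −dorsal] alone would also admit /m, n/; [+voice, −nasal] alone would also admit /ɟ, ʁ, j/ — and no other combination of two listed features has exactly this extension, so three is the minimum.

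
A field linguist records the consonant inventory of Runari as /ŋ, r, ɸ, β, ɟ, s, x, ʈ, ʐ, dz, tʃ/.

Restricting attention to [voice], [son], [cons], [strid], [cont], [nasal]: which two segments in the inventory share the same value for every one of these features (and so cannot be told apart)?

x, ɸ

/x/ (voiceless velar fricative) and /ɸ/ (voiceless bilabial fricative) are both [-voice], [-sonorant], [+consonantal], [-strident], [+continuant], [-nasal], so none of the listed features separates them. (They do differ in [labial] and [dorsal], which are not among the given features.) Every other pair in the inventory differs on at least one listed feature.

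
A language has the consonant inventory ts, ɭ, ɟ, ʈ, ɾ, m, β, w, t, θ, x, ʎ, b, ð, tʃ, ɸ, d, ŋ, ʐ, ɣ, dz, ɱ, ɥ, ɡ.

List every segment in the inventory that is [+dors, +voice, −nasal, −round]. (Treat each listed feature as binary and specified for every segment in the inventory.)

Eliminate segments failing any feature: /ts, ɭ, ʈ, ɾ, m, β, t, θ, b, ð, tʃ, ɸ, d, ʐ, dz, ɱ/ are [−dorsal]; /w, ɥ/ are [+round]; /x/ is [−voice]; /ŋ/ is [+nasal]. The remaining /ɟ, ʎ, ɣ, ɡ/ satisfy [+dorsal], [+voice], [−nasal], [−round].

ɟ, ʎ, ɣ, ɡ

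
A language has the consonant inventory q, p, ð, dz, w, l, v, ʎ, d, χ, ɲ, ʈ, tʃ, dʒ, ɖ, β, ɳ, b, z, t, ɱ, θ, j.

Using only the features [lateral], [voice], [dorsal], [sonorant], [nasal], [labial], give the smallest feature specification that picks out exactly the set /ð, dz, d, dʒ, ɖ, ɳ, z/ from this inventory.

[+voice, −lateral, −labial, −dorsal]

The class [+voice], [−lateral], [−labial], [−dorsal] has exactly /ð, dz, d, dʒ, ɖ, ɳ, z/ as its extension in this inventory. No smaller conjunction from the listed features achieves this: [−lateral, −labial, −dorsal] alone would also admit /ʈ, tʃ, t, θ/; [+voice, −labial, −dorsal] alone would also admit /l/; [+voice, −lateral, −dorsal] alone would also admit /v, β, b, ɱ/; [+voice, −lateral, −labial] alone would also admit /ɲ, j/; and checking the remaining three-feature bundles turns up none with this extension.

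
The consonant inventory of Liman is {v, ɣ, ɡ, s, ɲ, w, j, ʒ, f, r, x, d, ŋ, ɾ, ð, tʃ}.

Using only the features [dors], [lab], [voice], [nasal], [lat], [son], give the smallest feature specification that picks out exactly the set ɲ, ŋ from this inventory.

[+nasal]

/ɲ, ŋ/ are exactly the [+nasal] segments in the inventory, so a single feature suffices.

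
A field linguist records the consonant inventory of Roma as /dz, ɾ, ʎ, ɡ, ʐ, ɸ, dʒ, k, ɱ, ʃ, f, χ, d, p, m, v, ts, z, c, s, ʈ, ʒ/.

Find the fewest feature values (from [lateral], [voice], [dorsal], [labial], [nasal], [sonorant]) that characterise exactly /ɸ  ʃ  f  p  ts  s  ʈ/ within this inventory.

The class [-voice], [-dorsal] has exactly /ɸ, ʃ, f, p, ts, s, ʈ/ as its extension in this inventory. No smaller conjunction from the listed features achieves this: [-dorsal] alone would also admit /dz, ɾ, ʐ, dʒ, …/; [-voice] alone would also admit /k, χ, c/; and checking the remaining single features turns up none with this extension.

[-voice, -dorsal]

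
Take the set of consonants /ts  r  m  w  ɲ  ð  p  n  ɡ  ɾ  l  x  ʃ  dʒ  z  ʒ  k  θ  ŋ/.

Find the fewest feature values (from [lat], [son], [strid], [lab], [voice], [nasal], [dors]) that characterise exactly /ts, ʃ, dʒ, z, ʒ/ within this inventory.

[+strid]

The target set is precisely the extension of [+strident] in this inventory.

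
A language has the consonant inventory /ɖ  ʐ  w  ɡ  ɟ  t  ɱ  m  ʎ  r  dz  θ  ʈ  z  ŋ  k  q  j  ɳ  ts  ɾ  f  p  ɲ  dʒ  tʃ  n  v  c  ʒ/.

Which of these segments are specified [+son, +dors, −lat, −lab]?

ŋ, j, ɲ

First, the [+sonorant] segments are /w, ɱ, m, ʎ, r, ŋ, j, ɳ, ɾ, ɲ, n/.
Among these, [+dorsal] gives /w, ʎ, ŋ, j, ɲ/.
Then [−lateral] gives /w, ŋ, j, ɲ/.
Within that set, [−labial] leaves /ŋ, j, ɲ/.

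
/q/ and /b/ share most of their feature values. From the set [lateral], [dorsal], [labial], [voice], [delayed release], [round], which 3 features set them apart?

[voice], [labial], [dorsal]

/q/ (voiceless uvular stop) and /b/ (voiced bilabial stop) agree on [−lateral], [−delayed release], [−round]. They differ on [voice] (/q/ [−], /b/ [+]), [labial] (/q/ [−], /b/ [+]), [dorsal] (/q/ [+], /b/ [−]).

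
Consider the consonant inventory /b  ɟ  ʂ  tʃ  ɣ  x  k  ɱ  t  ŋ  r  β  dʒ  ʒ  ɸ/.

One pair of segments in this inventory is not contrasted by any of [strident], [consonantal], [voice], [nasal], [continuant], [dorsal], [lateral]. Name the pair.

Both /β/ and /r/ are [-strident], [+consonantal], [+voice], [-nasal], [+continuant], [-dorsal], [-lateral]. Since the list omits [sonorant], [labial] and [coronal] — which do distinguish the voiced bilabial fricative from the alveolar trill — this pair collapses; all other pairs remain distinct.

β, r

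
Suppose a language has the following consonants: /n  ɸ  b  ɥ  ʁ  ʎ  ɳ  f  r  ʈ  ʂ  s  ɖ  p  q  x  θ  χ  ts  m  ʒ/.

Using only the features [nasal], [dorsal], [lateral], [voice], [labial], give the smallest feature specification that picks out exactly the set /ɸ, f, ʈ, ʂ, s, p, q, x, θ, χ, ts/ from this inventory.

/ɸ, f, ʈ, ʂ, s, p, q, x, θ, χ, ts/ are exactly the [−voice] segments in the inventory, so a single feature suffices.

[−voice]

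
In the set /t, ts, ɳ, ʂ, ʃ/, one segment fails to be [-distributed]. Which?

ʃ

/ɳ, t, ts, ʂ/ are all [-distributed]; /ʃ/ (voiceless postalveolar fricative) is [+distributed].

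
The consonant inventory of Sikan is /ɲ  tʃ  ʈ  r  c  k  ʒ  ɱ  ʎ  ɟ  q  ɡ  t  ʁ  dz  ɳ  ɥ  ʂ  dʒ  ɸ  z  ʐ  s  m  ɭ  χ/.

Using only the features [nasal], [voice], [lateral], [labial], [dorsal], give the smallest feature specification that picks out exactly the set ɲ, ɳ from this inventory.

The class [+nasal], [−labial] has exactly /ɲ, ɳ/ as its extension in this inventory. No smaller conjunction from the listed features achieves this: [−labial] alone would also admit /tʃ, ʈ, r, c, …/; [+nasal] alone would also admit /ɱ, m/; and checking the remaining single features turns up none with this extension.

[+nasal, −labial]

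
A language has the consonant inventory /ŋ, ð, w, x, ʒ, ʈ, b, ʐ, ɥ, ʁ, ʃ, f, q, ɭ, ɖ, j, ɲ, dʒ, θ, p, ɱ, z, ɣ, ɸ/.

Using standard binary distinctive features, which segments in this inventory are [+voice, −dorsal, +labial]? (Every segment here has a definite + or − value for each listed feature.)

b, ɱ

Among the inventory, the [+voice] segments are /ŋ, ð, w, ʒ, b, ʐ, ɥ, ʁ, ɭ, ɖ, j, ɲ, dʒ, ɱ, z, ɣ/.
Among these, [−dorsal] gives /ð, ʒ, b, ʐ, ɭ, ɖ, dʒ, ɱ, z/.
Of those, [+labial] leaves /b, ɱ/.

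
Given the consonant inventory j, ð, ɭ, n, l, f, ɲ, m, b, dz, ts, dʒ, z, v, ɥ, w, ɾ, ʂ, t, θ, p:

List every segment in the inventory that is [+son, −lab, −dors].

ɭ, n, l, ɾ

First, the [+sonorant] segments are /j, ɭ, n, l, ɲ, m, ɥ, w, ɾ/.
Then [−labial] gives /j, ɭ, n, l, ɲ, ɾ/.
Of those, [−dorsal] leaves /ɭ, n, l, ɾ/.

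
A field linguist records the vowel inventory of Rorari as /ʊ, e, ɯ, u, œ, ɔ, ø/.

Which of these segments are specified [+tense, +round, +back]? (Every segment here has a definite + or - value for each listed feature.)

Eliminate segments failing any feature: /ʊ, œ, ɔ/ are [-tense]; /e, ɯ/ are [-round]; /ø/ is [-back]. The remaining /u/ satisfy [+tense], [+round], [+back].

u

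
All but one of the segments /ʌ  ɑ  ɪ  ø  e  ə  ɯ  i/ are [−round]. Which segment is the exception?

ø

/ø/ is the mid front rounded tense vowel, which is [+round]; the rest — /ɑ, e, ə, ɪ, ʌ, i, ɯ/ — are [−round].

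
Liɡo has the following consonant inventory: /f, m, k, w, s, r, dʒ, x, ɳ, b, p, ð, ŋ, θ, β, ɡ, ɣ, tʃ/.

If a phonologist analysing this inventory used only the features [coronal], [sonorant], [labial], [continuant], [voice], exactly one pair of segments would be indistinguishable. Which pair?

/θ/ (voiceless dental fricative) and /s/ (voiceless alveolar fricative) are both [+coronal], [−sonorant], [−labial], [+continuant], [−voice], so none of the listed features separates them. (They do differ in [strident] and [distributed], which are not among the given features.) Every other pair in the inventory differs on at least one listed feature.

θ, s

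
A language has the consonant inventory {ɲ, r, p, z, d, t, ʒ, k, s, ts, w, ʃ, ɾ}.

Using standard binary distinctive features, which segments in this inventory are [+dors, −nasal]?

k, w

Checking each segment against [+dorsal], [−nasal]: /k/ (voiceless velar stop), /w/ (labial-velar glide) satisfy every feature; every other segment in the inventory fails at least one.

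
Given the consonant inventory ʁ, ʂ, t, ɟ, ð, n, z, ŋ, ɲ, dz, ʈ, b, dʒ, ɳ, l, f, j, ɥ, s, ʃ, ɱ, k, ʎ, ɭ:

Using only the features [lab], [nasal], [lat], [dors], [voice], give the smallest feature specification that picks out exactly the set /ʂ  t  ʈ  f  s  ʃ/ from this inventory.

[−voice, −dors]

The class [−voice], [−dorsal] has exactly /ʂ, t, ʈ, f, s, ʃ/ as its extension in this inventory. No smaller conjunction from the listed features achieves this: [−dorsal] alone would also admit /ð, n, z, dz, …/; [−voice] alone would also admit /k/; and checking the remaining single features turns up none with this extension.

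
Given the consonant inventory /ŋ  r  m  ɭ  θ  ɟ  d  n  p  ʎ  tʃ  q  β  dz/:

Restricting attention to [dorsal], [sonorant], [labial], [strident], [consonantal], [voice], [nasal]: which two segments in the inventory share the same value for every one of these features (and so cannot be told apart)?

ɭ, r

/ɭ/ (retroflex lateral approximant) and /r/ (alveolar trill) are both [−dorsal], [+sonorant], [−labial], [−strident], [+consonantal], [+voice], [−nasal], so none of the listed features separates them. (They do differ in [lateral] and [anterior], which are not among the given features.) Every other pair in the inventory differs on at least one listed feature.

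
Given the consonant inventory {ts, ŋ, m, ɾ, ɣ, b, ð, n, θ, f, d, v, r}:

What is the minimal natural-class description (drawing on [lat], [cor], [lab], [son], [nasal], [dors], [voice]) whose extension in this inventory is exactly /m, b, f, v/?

[+lab]

The target set is precisely the extension of [+labial] in this inventory.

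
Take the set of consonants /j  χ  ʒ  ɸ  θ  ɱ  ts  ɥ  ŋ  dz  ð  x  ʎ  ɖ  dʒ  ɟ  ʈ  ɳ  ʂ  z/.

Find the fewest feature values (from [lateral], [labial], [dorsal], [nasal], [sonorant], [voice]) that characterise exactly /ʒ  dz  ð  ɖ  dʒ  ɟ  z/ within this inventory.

[-sonorant, +voice]

The class [-sonorant], [+voice] has exactly /ʒ, dz, ð, ɖ, dʒ, ɟ, z/ as its extension in this inventory. No smaller conjunction from the listed features achieves this: [+voice] alone would also admit /j, ɱ, ɥ, ŋ, …/; [-sonorant] alone would also admit /χ, ɸ, θ, ts, …/; and checking the remaining single features turns up none with this extension.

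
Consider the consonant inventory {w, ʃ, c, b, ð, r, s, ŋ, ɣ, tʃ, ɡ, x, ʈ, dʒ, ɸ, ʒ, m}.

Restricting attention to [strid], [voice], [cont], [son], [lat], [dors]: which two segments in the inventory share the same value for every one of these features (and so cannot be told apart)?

s, ʃ

/s/ (voiceless alveolar fricative) and /ʃ/ (voiceless postalveolar fricative) are both [+strident], [-voice], [+continuant], [-sonorant], [-lateral], [-dorsal], so none of the listed features separates them. (They do differ in [anterior] and [distributed], which are not among the given features.) Every other pair in the inventory differs on at least one listed feature.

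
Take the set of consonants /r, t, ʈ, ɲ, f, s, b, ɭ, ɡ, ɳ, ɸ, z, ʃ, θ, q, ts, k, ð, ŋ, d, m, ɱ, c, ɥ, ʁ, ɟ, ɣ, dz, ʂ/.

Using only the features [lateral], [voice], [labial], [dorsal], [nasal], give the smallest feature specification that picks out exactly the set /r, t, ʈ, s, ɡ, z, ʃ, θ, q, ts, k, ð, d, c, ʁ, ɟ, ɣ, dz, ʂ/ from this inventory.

/r, t, ʈ, s, ɡ, z, ʃ, θ, q, ts, k, ð, d, c, ʁ, ɟ, ɣ, dz, ʂ/ are all [−nasal], [−lateral], [−labial], and no other segment in the inventory matches all three values. Dropping any one of them over-generates: [−lateral, −labial] alone would also admit /ɲ, ɳ, ŋ/; [−nasal, −labial] alone would also admit /ɭ/; [−nasal, −lateral] alone would also admit /f, b, ɸ, ɥ/. No other combination of two listed features picks out exactly this set either, so fewer than three features will not do.

[−nasal, −lateral, −labial]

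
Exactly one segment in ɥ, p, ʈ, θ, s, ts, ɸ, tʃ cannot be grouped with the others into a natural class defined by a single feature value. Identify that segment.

ɥ

[voice] (equivalently [sonorant], [dorsal], [round]) groups all but one: /tʃ, ts, s, θ, ʈ, ɸ, p/ share [-voice] while /ɥ/ (labial-palatal glide) alone is [+voice]. Removing any other segment would not leave a single-feature class that excludes it.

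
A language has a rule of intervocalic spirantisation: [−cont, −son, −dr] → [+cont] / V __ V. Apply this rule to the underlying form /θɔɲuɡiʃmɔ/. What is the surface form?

[θɔɲuɣiʃmɔ]

/ɡ/ satisfies [−cont, −son, −dr] and sits in V __ V. The [+continuant] counterpart of the voiced velar stop is /ɣ/. Other segments in /θɔɲuɡiʃmɔ/ either fail the structural description or are not in the environment, so the surface form is [θɔɲuɣiʃmɔ].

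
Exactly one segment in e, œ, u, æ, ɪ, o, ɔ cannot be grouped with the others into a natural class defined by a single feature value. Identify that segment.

/u, o, œ, ɔ, e, ɪ/ are all [−low], but /æ/ (low front unrounded vowel) is [+low]. No other single segment can be removed to leave a set sharing one feature value that the removed segment lacks, so /æ/ is the odd one out.

æ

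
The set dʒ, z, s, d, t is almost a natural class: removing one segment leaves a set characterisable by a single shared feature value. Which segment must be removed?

The remaining segments after removing /dʒ/ share [−distributed]; /dʒ/ (voiced postalveolar affricate) is [+distributed]. For every other candidate removal, the leftover set fails to share any single feature value that the removed segment lacks.

dʒ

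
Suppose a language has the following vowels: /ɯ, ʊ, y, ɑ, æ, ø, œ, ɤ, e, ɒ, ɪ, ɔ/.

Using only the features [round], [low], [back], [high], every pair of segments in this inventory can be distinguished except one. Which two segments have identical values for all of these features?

/œ/ (mid front rounded lax vowel) and /ø/ (mid front rounded tense vowel) are both [+round], [-low], [-back], [-high], so none of the listed features separates them. (They do differ in [tense], which is not among the given features.) Every other pair in the inventory differs on at least one listed feature.

œ, ø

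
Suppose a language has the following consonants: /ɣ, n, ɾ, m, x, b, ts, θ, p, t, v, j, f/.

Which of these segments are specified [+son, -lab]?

Eliminate segments failing any feature: /ɣ, x, b, ts, θ, p, t, v, f/ are [-sonorant]; /m/ is [+labial]. The remaining /n, ɾ, j/ satisfy [+sonorant], [-labial].

n, ɾ, j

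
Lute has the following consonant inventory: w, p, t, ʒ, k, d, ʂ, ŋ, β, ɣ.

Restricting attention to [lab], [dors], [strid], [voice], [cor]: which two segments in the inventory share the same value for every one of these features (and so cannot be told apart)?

ŋ, ɣ

Both /ŋ/ and /ɣ/ are [−labial], [+dorsal], [−strident], [+voice], [−coronal]. Since the list omits [sonorant], [nasal] and [continuant] — which do distinguish the velar nasal from the voiced velar fricative — this pair collapses; all other pairs remain distinct.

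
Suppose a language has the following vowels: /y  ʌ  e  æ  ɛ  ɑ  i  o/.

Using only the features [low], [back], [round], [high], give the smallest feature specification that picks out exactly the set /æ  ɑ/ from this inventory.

[+low]

/æ, ɑ/ are exactly the [+low] segments in the inventory, so a single feature suffices.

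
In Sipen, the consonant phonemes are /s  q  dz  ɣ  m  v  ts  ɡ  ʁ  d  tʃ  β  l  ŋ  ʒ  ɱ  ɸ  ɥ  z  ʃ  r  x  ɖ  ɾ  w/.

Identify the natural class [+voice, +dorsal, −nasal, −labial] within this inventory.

ɣ, ɡ, ʁ

Checking each segment against [+voice], [+dorsal], [−nasal], [−labial]: /ɣ/ (voiced velar fricative), /ɡ/ (voiced velar stop), /ʁ/ (voiced uvular fricative) satisfy every feature; every other segment in the inventory fails at least one.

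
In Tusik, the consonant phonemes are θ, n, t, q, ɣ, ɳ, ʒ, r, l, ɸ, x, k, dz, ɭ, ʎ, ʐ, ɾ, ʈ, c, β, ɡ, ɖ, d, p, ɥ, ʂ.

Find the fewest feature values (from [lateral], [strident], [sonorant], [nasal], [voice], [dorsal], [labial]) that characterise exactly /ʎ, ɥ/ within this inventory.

/ʎ, ɥ/ are all [+sonorant], [+dorsal], and no other segment in the inventory matches both values. Dropping any one of them over-generates: [+dorsal] alone would also admit /q, ɣ, x, k, …/; [+sonorant] alone would also admit /n, ɳ, r, l, …/. No other single listed feature picks out exactly this set either, so fewer than two features will not do.

[+sonorant, +dorsal]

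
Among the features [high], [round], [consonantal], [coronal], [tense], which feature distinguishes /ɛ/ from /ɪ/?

[high]

The two segments share [−round], [−consonantal], [−coronal], [−tense]. The only feature from the list on which they differ: /ɛ/ is [−high] while /ɪ/ is [+high].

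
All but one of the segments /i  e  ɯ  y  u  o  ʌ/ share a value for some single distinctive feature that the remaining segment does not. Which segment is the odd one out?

/o, u, ɯ, y, e, i/ are all [+tense], but /ʌ/ (mid back unrounded lax vowel) is [-tense]. No other single segment can be removed to leave a set sharing one feature value that the removed segment lacks, so /ʌ/ is the odd one out.

ʌ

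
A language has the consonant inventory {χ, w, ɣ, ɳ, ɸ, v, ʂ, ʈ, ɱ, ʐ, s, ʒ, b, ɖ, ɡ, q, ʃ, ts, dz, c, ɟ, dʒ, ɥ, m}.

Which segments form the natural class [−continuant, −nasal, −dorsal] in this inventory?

ʈ, b, ɖ, ts, dz, dʒ

Checking each segment against [−continuant], [−nasal], [−dorsal]: /ʈ/ (voiceless retroflex stop), /b/ (voiced bilabial stop), /ɖ/ (voiced retroflex stop), /ts/ (voiceless alveolar affricate), /dz/ (voiced alveolar affricate), /dʒ/ (voiced postalveolar affricate) satisfy every feature; every other segment in the inventory fails at least one.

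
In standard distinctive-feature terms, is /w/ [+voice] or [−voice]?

[+voice]

As the labial-velar glide, /w/ is [+voice].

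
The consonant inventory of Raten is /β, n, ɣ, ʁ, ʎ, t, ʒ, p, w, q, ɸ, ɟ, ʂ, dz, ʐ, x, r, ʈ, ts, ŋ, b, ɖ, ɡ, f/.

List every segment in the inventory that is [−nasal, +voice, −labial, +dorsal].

ɣ, ʁ, ʎ, ɟ, ɡ

Eliminate segments failing any feature: /β, w, b/ are [+labial]; /n, ŋ/ are [+nasal]; /t, p, q, ɸ, ʂ, x, ʈ, ts, f/ are [−voice]; /ʒ, dz, ʐ, r, ɖ/ are [−dorsal]. The remaining /ɣ, ʁ, ʎ, ɟ, ɡ/ satisfy [−nasal], [+voice], [−labial], [+dorsal].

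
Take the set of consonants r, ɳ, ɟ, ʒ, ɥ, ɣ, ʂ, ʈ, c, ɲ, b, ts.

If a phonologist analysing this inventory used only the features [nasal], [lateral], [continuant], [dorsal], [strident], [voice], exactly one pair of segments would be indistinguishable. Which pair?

/ɥ/ (labial-palatal glide) and /ɣ/ (voiced velar fricative) are both [−nasal], [−lateral], [+continuant], [+dorsal], [−strident], [+voice], so none of the listed features separates them. (They do differ in [sonorant], [labial], [round] and [back], which are not among the given features.) Every other pair in the inventory differs on at least one listed feature.

ɥ, ɣ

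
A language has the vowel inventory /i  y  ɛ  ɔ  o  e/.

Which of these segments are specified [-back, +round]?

y

Among the inventory, the [-back] segments are /i, y, ɛ, e/.
Among these, [+round] leaves /y/.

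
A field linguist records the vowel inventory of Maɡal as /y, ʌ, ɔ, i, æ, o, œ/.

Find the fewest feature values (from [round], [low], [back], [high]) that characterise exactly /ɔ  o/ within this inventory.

Every target segment is [+back], [+round]; each remaining inventory member fails at least one of these. Each conjunct is needed — [+round] alone would also admit /y, œ/; [+back] alone would also admit /ʌ/ — and no other single listed feature has exactly this extension, so two is the minimum.

[+back, +round]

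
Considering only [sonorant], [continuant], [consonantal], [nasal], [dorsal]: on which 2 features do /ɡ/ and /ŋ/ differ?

[sonorant], [nasal]

The two segments share [−continuant], [+consonantal], [+dorsal]. The only features from the list on which they differ: /ɡ/ is [−sonorant] while /ŋ/ is [+sonorant]; /ɡ/ is [−nasal] while /ŋ/ is [+nasal].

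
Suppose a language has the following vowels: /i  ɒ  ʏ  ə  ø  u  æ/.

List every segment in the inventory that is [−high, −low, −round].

ə

Checking each segment against [−high], [−low], [−round]: /ə/ (mid central vowel (schwa)) satisfies every feature; every other segment in the inventory fails at least one.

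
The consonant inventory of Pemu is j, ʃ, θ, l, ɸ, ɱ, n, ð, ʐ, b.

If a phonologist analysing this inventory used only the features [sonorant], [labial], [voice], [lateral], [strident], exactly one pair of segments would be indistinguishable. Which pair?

n, j

Both /n/ and /j/ are [+sonorant], [−labial], [+voice], [−lateral], [−strident]. Since the list omits [nasal], [continuant] and [dorsal] — which do distinguish the alveolar nasal from the palatal glide — this pair collapses; all other pairs remain distinct.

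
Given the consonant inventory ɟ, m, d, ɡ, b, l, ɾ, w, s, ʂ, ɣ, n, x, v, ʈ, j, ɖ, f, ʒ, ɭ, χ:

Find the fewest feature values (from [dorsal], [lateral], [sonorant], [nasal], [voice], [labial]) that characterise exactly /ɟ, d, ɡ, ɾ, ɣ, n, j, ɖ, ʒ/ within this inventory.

[+voice, -lateral, -labial]

Every target segment is [+voice], [-lateral], [-labial]; each remaining inventory member fails at least one of these. Each conjunct is needed — [-lateral, -labial] alone would also admit /s, ʂ, x, ʈ, …/; [+voice, -labial] alone would also admit /l, ɭ/; [+voice, -lateral] alone would also admit /m, b, w, v/ — and no other combination of two listed features has exactly this extension, so three is the minimum.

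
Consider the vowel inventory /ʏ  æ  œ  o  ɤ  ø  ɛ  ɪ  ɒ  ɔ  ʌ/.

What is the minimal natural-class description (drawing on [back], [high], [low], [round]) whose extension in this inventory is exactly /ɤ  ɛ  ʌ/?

[−high, −low, −round]

The class [−high], [−low], [−round] has exactly /ɤ, ɛ, ʌ/ as its extension in this inventory. No smaller conjunction from the listed features achieves this: [−low, −round] alone would also admit /ɪ/; [−high, −round] alone would also admit /æ/; [−high, −low] alone would also admit /œ, o, ø, ɔ/; and checking the remaining two-feature bundles turns up none with this extension.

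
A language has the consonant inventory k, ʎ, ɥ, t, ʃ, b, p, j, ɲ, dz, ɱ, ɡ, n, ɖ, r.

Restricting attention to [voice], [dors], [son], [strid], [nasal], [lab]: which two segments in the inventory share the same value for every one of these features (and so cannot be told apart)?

/ʎ/ (palatal lateral approximant) and /j/ (palatal glide) are both [+voice], [+dorsal], [+sonorant], [−strident], [−nasal], [−labial], so none of the listed features separates them. (They do differ in [lateral], which is not among the given features.) Every other pair in the inventory differs on at least one listed feature.

ʎ, j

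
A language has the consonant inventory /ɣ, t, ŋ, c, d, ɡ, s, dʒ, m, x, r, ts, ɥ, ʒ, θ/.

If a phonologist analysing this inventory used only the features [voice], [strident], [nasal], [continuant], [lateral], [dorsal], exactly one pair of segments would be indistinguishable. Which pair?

ɥ, ɣ

Both /ɥ/ and /ɣ/ are [+voice], [−strident], [−nasal], [+continuant], [−lateral], [+dorsal]. Since the list omits [sonorant], [labial], [round] and [back] — which do distinguish the labial-palatal glide from the voiced velar fricative — this pair collapses; all other pairs remain distinct.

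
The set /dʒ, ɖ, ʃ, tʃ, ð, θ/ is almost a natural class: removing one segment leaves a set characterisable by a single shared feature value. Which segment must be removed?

ɖ

/dʒ, ʃ, tʃ, θ, ð/ are all [+distributed], but /ɖ/ (voiced retroflex stop) is [−distributed]. No other single segment can be removed to leave a set sharing one feature value that the removed segment lacks, so /ɖ/ is the odd one out.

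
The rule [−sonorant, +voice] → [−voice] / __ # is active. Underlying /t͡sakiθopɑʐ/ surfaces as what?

Only the final segment /ʐ/ is both word-final and matches the structural description. It is a voiced retroflex fricative, so [−sonorant, +voice] holds; changing it to [−voice] with all other features held fixed yields /ʂ/ (voiceless retroflex fricative). No other segment meets both the structural description and the environment, so the output is [t͡sakiθopɑʂ].

[t͡sakiθopɑʂ]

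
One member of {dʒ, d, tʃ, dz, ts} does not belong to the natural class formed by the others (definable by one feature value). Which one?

d

[delayed release] (equivalently [strident]) groups all but one: /ts, dz, dʒ, tʃ/ share [+delayed release] while /d/ (voiced alveolar stop) alone is [-delayed release]. Removing any other segment would not leave a single-feature class that excludes it.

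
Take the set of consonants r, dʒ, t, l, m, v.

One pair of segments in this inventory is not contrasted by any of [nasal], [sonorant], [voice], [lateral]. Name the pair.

On the given features, /v/ and /dʒ/ have an identical profile: [−nasal], [−sonorant], [+voice], [−lateral]. No other two segments in the inventory coincide on all 4 features. (They do differ in [continuant], [labial] and [coronal], which are not among the given features.)

v, dʒ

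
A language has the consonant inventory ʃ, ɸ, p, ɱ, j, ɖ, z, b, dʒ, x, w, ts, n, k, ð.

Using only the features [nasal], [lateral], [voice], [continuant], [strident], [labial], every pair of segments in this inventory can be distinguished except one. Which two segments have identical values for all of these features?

j, ð

/j/ (palatal glide) and /ð/ (voiced dental fricative) are both [−nasal], [−lateral], [+voice], [+continuant], [−strident], [−labial], so none of the listed features separates them. (They do differ in [sonorant] and [dorsal], which are not among the given features.) Every other pair in the inventory differs on at least one listed feature.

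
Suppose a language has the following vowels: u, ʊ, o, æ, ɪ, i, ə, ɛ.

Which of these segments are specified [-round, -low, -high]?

Eliminate segments failing any feature: /u, ʊ, o/ are [+round]; /æ/ is [+low]; /ɪ, i/ are [+high]. The remaining /ə, ɛ/ satisfy [-round], [-low], [-high].

ə, ɛ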